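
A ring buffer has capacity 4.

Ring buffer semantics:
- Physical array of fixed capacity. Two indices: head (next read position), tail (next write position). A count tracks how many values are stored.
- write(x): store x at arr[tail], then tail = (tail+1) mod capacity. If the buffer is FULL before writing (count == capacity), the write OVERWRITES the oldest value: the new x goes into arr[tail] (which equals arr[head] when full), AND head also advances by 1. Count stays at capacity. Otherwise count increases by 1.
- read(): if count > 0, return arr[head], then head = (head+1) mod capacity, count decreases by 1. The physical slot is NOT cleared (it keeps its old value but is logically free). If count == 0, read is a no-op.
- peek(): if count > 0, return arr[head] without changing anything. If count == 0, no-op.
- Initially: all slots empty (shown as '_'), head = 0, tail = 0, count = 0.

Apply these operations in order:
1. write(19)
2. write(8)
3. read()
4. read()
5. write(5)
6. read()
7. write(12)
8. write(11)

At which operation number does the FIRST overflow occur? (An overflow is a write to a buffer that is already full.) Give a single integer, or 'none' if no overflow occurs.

After op 1 (write(19)): arr=[19 _ _ _] head=0 tail=1 count=1
After op 2 (write(8)): arr=[19 8 _ _] head=0 tail=2 count=2
After op 3 (read()): arr=[19 8 _ _] head=1 tail=2 count=1
After op 4 (read()): arr=[19 8 _ _] head=2 tail=2 count=0
After op 5 (write(5)): arr=[19 8 5 _] head=2 tail=3 count=1
After op 6 (read()): arr=[19 8 5 _] head=3 tail=3 count=0
After op 7 (write(12)): arr=[19 8 5 12] head=3 tail=0 count=1
After op 8 (write(11)): arr=[11 8 5 12] head=3 tail=1 count=2

Answer: none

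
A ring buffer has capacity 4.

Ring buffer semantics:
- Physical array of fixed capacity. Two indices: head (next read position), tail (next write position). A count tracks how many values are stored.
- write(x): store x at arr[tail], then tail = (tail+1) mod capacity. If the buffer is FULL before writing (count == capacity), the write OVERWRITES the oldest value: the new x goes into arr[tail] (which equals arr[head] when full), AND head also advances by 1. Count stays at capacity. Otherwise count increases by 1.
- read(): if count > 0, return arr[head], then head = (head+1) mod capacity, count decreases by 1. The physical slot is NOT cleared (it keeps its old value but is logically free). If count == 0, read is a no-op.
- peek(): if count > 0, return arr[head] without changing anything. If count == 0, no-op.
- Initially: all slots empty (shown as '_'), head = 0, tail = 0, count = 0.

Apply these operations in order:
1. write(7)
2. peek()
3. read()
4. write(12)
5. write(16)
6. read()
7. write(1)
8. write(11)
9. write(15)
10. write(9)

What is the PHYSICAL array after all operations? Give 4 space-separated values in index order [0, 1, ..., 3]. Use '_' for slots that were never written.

After op 1 (write(7)): arr=[7 _ _ _] head=0 tail=1 count=1
After op 2 (peek()): arr=[7 _ _ _] head=0 tail=1 count=1
After op 3 (read()): arr=[7 _ _ _] head=1 tail=1 count=0
After op 4 (write(12)): arr=[7 12 _ _] head=1 tail=2 count=1
After op 5 (write(16)): arr=[7 12 16 _] head=1 tail=3 count=2
After op 6 (read()): arr=[7 12 16 _] head=2 tail=3 count=1
After op 7 (write(1)): arr=[7 12 16 1] head=2 tail=0 count=2
After op 8 (write(11)): arr=[11 12 16 1] head=2 tail=1 count=3
After op 9 (write(15)): arr=[11 15 16 1] head=2 tail=2 count=4
After op 10 (write(9)): arr=[11 15 9 1] head=3 tail=3 count=4

Answer: 11 15 9 1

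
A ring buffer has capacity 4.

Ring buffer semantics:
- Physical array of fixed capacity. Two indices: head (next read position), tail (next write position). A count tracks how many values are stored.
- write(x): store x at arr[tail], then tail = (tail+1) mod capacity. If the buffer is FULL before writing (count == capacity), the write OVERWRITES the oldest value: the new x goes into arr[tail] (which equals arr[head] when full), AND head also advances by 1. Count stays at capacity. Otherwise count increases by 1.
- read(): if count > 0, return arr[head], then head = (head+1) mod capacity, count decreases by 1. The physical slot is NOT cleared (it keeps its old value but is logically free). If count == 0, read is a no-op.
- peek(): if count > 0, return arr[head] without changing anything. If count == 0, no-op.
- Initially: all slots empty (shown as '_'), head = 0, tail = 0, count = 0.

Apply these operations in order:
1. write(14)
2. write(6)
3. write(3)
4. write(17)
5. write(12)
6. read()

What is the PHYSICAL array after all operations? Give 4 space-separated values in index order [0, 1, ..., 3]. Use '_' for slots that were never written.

Answer: 12 6 3 17

Derivation:
After op 1 (write(14)): arr=[14 _ _ _] head=0 tail=1 count=1
After op 2 (write(6)): arr=[14 6 _ _] head=0 tail=2 count=2
After op 3 (write(3)): arr=[14 6 3 _] head=0 tail=3 count=3
After op 4 (write(17)): arr=[14 6 3 17] head=0 tail=0 count=4
After op 5 (write(12)): arr=[12 6 3 17] head=1 tail=1 count=4
After op 6 (read()): arr=[12 6 3 17] head=2 tail=1 count=3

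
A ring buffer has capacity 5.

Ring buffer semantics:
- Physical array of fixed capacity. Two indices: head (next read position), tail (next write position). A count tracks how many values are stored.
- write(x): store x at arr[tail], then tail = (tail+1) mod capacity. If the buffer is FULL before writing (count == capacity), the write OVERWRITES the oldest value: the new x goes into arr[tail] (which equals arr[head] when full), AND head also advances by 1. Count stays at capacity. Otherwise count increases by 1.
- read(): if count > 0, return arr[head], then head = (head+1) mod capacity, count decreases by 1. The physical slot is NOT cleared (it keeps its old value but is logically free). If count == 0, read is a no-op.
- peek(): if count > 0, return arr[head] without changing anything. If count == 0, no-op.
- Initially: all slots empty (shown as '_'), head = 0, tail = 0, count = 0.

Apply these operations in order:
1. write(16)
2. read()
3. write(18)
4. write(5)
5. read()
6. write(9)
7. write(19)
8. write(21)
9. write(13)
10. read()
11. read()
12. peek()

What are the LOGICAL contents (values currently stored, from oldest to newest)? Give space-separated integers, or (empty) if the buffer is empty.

Answer: 19 21 13

Derivation:
After op 1 (write(16)): arr=[16 _ _ _ _] head=0 tail=1 count=1
After op 2 (read()): arr=[16 _ _ _ _] head=1 tail=1 count=0
After op 3 (write(18)): arr=[16 18 _ _ _] head=1 tail=2 count=1
After op 4 (write(5)): arr=[16 18 5 _ _] head=1 tail=3 count=2
After op 5 (read()): arr=[16 18 5 _ _] head=2 tail=3 count=1
After op 6 (write(9)): arr=[16 18 5 9 _] head=2 tail=4 count=2
After op 7 (write(19)): arr=[16 18 5 9 19] head=2 tail=0 count=3
After op 8 (write(21)): arr=[21 18 5 9 19] head=2 tail=1 count=4
After op 9 (write(13)): arr=[21 13 5 9 19] head=2 tail=2 count=5
After op 10 (read()): arr=[21 13 5 9 19] head=3 tail=2 count=4
After op 11 (read()): arr=[21 13 5 9 19] head=4 tail=2 count=3
After op 12 (peek()): arr=[21 13 5 9 19] head=4 tail=2 count=3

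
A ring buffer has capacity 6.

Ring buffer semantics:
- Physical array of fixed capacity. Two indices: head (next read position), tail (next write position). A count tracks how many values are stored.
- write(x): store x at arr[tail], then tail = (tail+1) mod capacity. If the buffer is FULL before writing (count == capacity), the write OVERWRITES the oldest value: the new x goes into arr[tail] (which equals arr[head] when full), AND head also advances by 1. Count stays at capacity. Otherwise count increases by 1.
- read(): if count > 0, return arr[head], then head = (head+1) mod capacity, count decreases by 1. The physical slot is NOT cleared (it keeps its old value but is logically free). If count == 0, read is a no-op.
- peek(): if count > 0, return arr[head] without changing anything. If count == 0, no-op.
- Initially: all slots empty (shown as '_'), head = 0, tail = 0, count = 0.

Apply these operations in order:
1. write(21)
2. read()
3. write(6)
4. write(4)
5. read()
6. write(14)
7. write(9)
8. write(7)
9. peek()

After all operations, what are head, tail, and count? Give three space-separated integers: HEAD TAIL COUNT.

Answer: 2 0 4

Derivation:
After op 1 (write(21)): arr=[21 _ _ _ _ _] head=0 tail=1 count=1
After op 2 (read()): arr=[21 _ _ _ _ _] head=1 tail=1 count=0
After op 3 (write(6)): arr=[21 6 _ _ _ _] head=1 tail=2 count=1
After op 4 (write(4)): arr=[21 6 4 _ _ _] head=1 tail=3 count=2
After op 5 (read()): arr=[21 6 4 _ _ _] head=2 tail=3 count=1
After op 6 (write(14)): arr=[21 6 4 14 _ _] head=2 tail=4 count=2
After op 7 (write(9)): arr=[21 6 4 14 9 _] head=2 tail=5 count=3
After op 8 (write(7)): arr=[21 6 4 14 9 7] head=2 tail=0 count=4
After op 9 (peek()): arr=[21 6 4 14 9 7] head=2 tail=0 count=4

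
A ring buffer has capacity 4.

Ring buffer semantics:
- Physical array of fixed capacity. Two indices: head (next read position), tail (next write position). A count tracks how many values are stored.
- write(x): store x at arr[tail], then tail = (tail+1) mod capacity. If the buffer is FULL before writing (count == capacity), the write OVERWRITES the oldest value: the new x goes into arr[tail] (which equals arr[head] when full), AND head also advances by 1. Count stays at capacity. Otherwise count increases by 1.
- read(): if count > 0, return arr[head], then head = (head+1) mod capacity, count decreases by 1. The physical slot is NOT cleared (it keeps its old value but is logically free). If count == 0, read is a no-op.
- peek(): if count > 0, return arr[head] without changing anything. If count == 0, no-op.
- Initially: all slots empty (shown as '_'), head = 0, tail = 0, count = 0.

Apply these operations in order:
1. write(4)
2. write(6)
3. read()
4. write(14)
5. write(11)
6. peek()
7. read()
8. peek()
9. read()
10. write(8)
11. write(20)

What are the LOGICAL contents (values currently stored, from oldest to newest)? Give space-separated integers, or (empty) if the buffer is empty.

Answer: 11 8 20

Derivation:
After op 1 (write(4)): arr=[4 _ _ _] head=0 tail=1 count=1
After op 2 (write(6)): arr=[4 6 _ _] head=0 tail=2 count=2
After op 3 (read()): arr=[4 6 _ _] head=1 tail=2 count=1
After op 4 (write(14)): arr=[4 6 14 _] head=1 tail=3 count=2
After op 5 (write(11)): arr=[4 6 14 11] head=1 tail=0 count=3
After op 6 (peek()): arr=[4 6 14 11] head=1 tail=0 count=3
After op 7 (read()): arr=[4 6 14 11] head=2 tail=0 count=2
After op 8 (peek()): arr=[4 6 14 11] head=2 tail=0 count=2
After op 9 (read()): arr=[4 6 14 11] head=3 tail=0 count=1
After op 10 (write(8)): arr=[8 6 14 11] head=3 tail=1 count=2
After op 11 (write(20)): arr=[8 20 14 11] head=3 tail=2 count=3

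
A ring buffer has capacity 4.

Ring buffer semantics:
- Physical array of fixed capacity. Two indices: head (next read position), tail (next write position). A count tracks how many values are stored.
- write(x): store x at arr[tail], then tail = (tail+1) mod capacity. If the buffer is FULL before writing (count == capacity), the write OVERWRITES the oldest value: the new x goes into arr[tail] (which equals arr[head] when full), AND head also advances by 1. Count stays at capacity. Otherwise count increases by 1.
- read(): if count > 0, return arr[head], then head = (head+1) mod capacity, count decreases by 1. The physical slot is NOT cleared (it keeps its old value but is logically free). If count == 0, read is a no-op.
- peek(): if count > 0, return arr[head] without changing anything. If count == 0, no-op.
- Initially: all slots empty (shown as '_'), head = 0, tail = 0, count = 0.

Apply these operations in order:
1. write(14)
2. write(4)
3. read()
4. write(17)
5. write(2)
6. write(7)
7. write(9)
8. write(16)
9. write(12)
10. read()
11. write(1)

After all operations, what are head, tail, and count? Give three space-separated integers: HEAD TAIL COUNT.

After op 1 (write(14)): arr=[14 _ _ _] head=0 tail=1 count=1
After op 2 (write(4)): arr=[14 4 _ _] head=0 tail=2 count=2
After op 3 (read()): arr=[14 4 _ _] head=1 tail=2 count=1
After op 4 (write(17)): arr=[14 4 17 _] head=1 tail=3 count=2
After op 5 (write(2)): arr=[14 4 17 2] head=1 tail=0 count=3
After op 6 (write(7)): arr=[7 4 17 2] head=1 tail=1 count=4
After op 7 (write(9)): arr=[7 9 17 2] head=2 tail=2 count=4
After op 8 (write(16)): arr=[7 9 16 2] head=3 tail=3 count=4
After op 9 (write(12)): arr=[7 9 16 12] head=0 tail=0 count=4
After op 10 (read()): arr=[7 9 16 12] head=1 tail=0 count=3
After op 11 (write(1)): arr=[1 9 16 12] head=1 tail=1 count=4

Answer: 1 1 4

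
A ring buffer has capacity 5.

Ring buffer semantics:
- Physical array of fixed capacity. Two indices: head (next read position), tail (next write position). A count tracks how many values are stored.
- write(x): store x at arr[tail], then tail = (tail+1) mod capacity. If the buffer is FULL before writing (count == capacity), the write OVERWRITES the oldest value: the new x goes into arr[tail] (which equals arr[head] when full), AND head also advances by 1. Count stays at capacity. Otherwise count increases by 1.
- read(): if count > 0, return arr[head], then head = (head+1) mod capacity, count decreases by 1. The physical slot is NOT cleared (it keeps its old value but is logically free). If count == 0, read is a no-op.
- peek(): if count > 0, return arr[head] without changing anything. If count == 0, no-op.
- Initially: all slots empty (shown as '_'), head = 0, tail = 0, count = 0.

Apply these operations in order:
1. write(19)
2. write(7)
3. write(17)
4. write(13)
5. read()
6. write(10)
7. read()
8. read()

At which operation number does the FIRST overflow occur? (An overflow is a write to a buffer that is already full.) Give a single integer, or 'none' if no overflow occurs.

Answer: none

Derivation:
After op 1 (write(19)): arr=[19 _ _ _ _] head=0 tail=1 count=1
After op 2 (write(7)): arr=[19 7 _ _ _] head=0 tail=2 count=2
After op 3 (write(17)): arr=[19 7 17 _ _] head=0 tail=3 count=3
After op 4 (write(13)): arr=[19 7 17 13 _] head=0 tail=4 count=4
After op 5 (read()): arr=[19 7 17 13 _] head=1 tail=4 count=3
After op 6 (write(10)): arr=[19 7 17 13 10] head=1 tail=0 count=4
After op 7 (read()): arr=[19 7 17 13 10] head=2 tail=0 count=3
After op 8 (read()): arr=[19 7 17 13 10] head=3 tail=0 count=2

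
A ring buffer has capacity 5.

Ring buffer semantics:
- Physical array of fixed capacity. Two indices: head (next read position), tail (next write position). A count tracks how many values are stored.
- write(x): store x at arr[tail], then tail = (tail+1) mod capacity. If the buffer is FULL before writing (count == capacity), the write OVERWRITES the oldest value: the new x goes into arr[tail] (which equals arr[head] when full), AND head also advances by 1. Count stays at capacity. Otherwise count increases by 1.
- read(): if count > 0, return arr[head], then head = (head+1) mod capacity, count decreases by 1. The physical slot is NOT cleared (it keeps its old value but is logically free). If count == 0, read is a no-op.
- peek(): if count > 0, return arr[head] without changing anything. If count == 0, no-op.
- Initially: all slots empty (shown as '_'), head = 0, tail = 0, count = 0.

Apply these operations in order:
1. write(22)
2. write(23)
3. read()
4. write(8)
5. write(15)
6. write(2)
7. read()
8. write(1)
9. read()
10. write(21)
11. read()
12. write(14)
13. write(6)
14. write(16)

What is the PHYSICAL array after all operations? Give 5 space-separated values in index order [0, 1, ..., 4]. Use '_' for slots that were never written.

After op 1 (write(22)): arr=[22 _ _ _ _] head=0 tail=1 count=1
After op 2 (write(23)): arr=[22 23 _ _ _] head=0 tail=2 count=2
After op 3 (read()): arr=[22 23 _ _ _] head=1 tail=2 count=1
After op 4 (write(8)): arr=[22 23 8 _ _] head=1 tail=3 count=2
After op 5 (write(15)): arr=[22 23 8 15 _] head=1 tail=4 count=3
After op 6 (write(2)): arr=[22 23 8 15 2] head=1 tail=0 count=4
After op 7 (read()): arr=[22 23 8 15 2] head=2 tail=0 count=3
After op 8 (write(1)): arr=[1 23 8 15 2] head=2 tail=1 count=4
After op 9 (read()): arr=[1 23 8 15 2] head=3 tail=1 count=3
After op 10 (write(21)): arr=[1 21 8 15 2] head=3 tail=2 count=4
After op 11 (read()): arr=[1 21 8 15 2] head=4 tail=2 count=3
After op 12 (write(14)): arr=[1 21 14 15 2] head=4 tail=3 count=4
After op 13 (write(6)): arr=[1 21 14 6 2] head=4 tail=4 count=5
After op 14 (write(16)): arr=[1 21 14 6 16] head=0 tail=0 count=5

Answer: 1 21 14 6 16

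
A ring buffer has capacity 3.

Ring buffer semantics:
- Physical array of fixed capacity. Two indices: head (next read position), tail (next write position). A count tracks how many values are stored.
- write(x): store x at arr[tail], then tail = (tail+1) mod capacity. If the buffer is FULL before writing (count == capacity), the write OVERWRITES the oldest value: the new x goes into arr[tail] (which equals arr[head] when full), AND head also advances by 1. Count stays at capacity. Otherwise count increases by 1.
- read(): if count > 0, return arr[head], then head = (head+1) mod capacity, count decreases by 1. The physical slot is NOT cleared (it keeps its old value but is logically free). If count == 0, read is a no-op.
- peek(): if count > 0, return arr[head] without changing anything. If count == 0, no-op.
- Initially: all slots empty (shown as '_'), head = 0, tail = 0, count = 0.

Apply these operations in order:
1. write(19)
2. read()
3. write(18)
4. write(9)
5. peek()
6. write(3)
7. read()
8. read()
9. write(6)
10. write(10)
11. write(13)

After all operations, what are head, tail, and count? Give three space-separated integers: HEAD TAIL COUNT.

After op 1 (write(19)): arr=[19 _ _] head=0 tail=1 count=1
After op 2 (read()): arr=[19 _ _] head=1 tail=1 count=0
After op 3 (write(18)): arr=[19 18 _] head=1 tail=2 count=1
After op 4 (write(9)): arr=[19 18 9] head=1 tail=0 count=2
After op 5 (peek()): arr=[19 18 9] head=1 tail=0 count=2
After op 6 (write(3)): arr=[3 18 9] head=1 tail=1 count=3
After op 7 (read()): arr=[3 18 9] head=2 tail=1 count=2
After op 8 (read()): arr=[3 18 9] head=0 tail=1 count=1
After op 9 (write(6)): arr=[3 6 9] head=0 tail=2 count=2
After op 10 (write(10)): arr=[3 6 10] head=0 tail=0 count=3
After op 11 (write(13)): arr=[13 6 10] head=1 tail=1 count=3

Answer: 1 1 3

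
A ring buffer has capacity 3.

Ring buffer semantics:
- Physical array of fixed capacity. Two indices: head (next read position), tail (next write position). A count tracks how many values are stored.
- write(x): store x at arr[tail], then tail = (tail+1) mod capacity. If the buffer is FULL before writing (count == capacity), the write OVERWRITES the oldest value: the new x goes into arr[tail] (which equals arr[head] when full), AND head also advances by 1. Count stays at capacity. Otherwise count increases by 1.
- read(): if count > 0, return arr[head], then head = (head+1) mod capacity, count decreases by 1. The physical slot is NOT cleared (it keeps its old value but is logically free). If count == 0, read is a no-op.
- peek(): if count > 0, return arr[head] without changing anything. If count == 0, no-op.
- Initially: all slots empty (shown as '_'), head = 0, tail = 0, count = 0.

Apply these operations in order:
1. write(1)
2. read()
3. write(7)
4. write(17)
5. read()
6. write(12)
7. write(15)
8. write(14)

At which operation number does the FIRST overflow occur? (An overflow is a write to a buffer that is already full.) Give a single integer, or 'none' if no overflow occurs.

Answer: 8

Derivation:
After op 1 (write(1)): arr=[1 _ _] head=0 tail=1 count=1
After op 2 (read()): arr=[1 _ _] head=1 tail=1 count=0
After op 3 (write(7)): arr=[1 7 _] head=1 tail=2 count=1
After op 4 (write(17)): arr=[1 7 17] head=1 tail=0 count=2
After op 5 (read()): arr=[1 7 17] head=2 tail=0 count=1
After op 6 (write(12)): arr=[12 7 17] head=2 tail=1 count=2
After op 7 (write(15)): arr=[12 15 17] head=2 tail=2 count=3
After op 8 (write(14)): arr=[12 15 14] head=0 tail=0 count=3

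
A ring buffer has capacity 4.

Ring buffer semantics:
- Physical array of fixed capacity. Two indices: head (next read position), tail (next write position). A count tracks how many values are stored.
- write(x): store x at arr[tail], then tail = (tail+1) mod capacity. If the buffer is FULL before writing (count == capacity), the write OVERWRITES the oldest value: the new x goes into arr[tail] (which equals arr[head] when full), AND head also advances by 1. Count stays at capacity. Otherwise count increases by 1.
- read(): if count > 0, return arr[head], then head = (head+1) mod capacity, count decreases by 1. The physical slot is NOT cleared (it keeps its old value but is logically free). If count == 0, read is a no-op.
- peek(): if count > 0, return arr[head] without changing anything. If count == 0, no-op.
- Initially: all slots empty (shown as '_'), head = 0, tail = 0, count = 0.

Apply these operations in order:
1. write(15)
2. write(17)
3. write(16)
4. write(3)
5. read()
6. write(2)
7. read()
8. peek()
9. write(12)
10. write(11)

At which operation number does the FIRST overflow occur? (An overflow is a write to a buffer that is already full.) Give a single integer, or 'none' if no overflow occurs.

Answer: 10

Derivation:
After op 1 (write(15)): arr=[15 _ _ _] head=0 tail=1 count=1
After op 2 (write(17)): arr=[15 17 _ _] head=0 tail=2 count=2
After op 3 (write(16)): arr=[15 17 16 _] head=0 tail=3 count=3
After op 4 (write(3)): arr=[15 17 16 3] head=0 tail=0 count=4
After op 5 (read()): arr=[15 17 16 3] head=1 tail=0 count=3
After op 6 (write(2)): arr=[2 17 16 3] head=1 tail=1 count=4
After op 7 (read()): arr=[2 17 16 3] head=2 tail=1 count=3
After op 8 (peek()): arr=[2 17 16 3] head=2 tail=1 count=3
After op 9 (write(12)): arr=[2 12 16 3] head=2 tail=2 count=4
After op 10 (write(11)): arr=[2 12 11 3] head=3 tail=3 count=4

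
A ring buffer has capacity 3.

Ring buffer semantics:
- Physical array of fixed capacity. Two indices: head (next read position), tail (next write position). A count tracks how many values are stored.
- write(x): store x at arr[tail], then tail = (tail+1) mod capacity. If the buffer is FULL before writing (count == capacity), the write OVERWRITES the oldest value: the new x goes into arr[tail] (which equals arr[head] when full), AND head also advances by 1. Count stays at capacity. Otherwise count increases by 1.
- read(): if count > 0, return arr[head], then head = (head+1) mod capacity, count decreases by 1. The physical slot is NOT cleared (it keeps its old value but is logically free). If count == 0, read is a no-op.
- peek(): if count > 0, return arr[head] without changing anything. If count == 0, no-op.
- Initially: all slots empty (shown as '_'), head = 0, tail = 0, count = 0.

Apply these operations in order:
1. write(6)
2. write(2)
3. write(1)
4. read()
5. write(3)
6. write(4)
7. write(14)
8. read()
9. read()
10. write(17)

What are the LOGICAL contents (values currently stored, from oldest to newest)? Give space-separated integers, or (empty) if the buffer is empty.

Answer: 14 17

Derivation:
After op 1 (write(6)): arr=[6 _ _] head=0 tail=1 count=1
After op 2 (write(2)): arr=[6 2 _] head=0 tail=2 count=2
After op 3 (write(1)): arr=[6 2 1] head=0 tail=0 count=3
After op 4 (read()): arr=[6 2 1] head=1 tail=0 count=2
After op 5 (write(3)): arr=[3 2 1] head=1 tail=1 count=3
After op 6 (write(4)): arr=[3 4 1] head=2 tail=2 count=3
After op 7 (write(14)): arr=[3 4 14] head=0 tail=0 count=3
After op 8 (read()): arr=[3 4 14] head=1 tail=0 count=2
After op 9 (read()): arr=[3 4 14] head=2 tail=0 count=1
After op 10 (write(17)): arr=[17 4 14] head=2 tail=1 count=2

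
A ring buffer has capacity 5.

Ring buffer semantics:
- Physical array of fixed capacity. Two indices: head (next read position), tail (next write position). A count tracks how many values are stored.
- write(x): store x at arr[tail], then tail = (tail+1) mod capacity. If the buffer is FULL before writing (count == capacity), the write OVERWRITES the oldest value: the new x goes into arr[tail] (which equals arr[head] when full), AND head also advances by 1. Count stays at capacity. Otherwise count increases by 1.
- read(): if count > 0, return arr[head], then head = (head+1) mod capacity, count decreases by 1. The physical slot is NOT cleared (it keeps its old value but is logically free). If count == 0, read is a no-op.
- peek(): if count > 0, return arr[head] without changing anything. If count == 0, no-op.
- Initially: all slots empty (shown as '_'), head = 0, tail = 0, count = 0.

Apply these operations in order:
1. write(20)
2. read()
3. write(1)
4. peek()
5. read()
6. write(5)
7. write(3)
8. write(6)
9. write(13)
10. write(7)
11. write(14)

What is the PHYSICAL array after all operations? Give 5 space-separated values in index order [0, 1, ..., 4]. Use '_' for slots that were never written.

After op 1 (write(20)): arr=[20 _ _ _ _] head=0 tail=1 count=1
After op 2 (read()): arr=[20 _ _ _ _] head=1 tail=1 count=0
After op 3 (write(1)): arr=[20 1 _ _ _] head=1 tail=2 count=1
After op 4 (peek()): arr=[20 1 _ _ _] head=1 tail=2 count=1
After op 5 (read()): arr=[20 1 _ _ _] head=2 tail=2 count=0
After op 6 (write(5)): arr=[20 1 5 _ _] head=2 tail=3 count=1
After op 7 (write(3)): arr=[20 1 5 3 _] head=2 tail=4 count=2
After op 8 (write(6)): arr=[20 1 5 3 6] head=2 tail=0 count=3
After op 9 (write(13)): arr=[13 1 5 3 6] head=2 tail=1 count=4
After op 10 (write(7)): arr=[13 7 5 3 6] head=2 tail=2 count=5
After op 11 (write(14)): arr=[13 7 14 3 6] head=3 tail=3 count=5

Answer: 13 7 14 3 6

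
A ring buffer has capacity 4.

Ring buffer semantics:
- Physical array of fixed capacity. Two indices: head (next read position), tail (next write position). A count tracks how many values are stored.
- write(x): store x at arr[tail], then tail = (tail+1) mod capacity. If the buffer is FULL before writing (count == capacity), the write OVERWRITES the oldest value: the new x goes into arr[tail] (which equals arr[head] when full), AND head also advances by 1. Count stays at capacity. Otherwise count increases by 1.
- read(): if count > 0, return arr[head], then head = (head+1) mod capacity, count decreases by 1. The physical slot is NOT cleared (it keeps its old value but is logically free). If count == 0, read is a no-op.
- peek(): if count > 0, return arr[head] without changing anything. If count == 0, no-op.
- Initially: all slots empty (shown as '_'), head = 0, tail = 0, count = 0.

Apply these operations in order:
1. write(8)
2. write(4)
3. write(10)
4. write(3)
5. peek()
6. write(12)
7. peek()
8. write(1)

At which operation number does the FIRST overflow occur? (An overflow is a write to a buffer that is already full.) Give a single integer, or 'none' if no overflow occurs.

After op 1 (write(8)): arr=[8 _ _ _] head=0 tail=1 count=1
After op 2 (write(4)): arr=[8 4 _ _] head=0 tail=2 count=2
After op 3 (write(10)): arr=[8 4 10 _] head=0 tail=3 count=3
After op 4 (write(3)): arr=[8 4 10 3] head=0 tail=0 count=4
After op 5 (peek()): arr=[8 4 10 3] head=0 tail=0 count=4
After op 6 (write(12)): arr=[12 4 10 3] head=1 tail=1 count=4
After op 7 (peek()): arr=[12 4 10 3] head=1 tail=1 count=4
After op 8 (write(1)): arr=[12 1 10 3] head=2 tail=2 count=4

Answer: 6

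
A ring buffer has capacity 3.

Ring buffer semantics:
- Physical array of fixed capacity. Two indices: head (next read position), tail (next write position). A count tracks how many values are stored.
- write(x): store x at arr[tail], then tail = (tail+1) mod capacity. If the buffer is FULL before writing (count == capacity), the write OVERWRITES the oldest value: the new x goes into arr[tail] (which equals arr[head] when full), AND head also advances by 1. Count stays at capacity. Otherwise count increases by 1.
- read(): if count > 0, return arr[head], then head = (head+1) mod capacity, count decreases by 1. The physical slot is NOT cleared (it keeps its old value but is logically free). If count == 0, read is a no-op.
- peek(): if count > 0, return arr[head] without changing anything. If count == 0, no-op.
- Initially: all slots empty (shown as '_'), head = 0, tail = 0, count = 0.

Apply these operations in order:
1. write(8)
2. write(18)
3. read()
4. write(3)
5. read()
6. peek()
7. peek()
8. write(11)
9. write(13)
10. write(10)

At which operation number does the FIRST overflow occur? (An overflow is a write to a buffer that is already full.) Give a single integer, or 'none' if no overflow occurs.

After op 1 (write(8)): arr=[8 _ _] head=0 tail=1 count=1
After op 2 (write(18)): arr=[8 18 _] head=0 tail=2 count=2
After op 3 (read()): arr=[8 18 _] head=1 tail=2 count=1
After op 4 (write(3)): arr=[8 18 3] head=1 tail=0 count=2
After op 5 (read()): arr=[8 18 3] head=2 tail=0 count=1
After op 6 (peek()): arr=[8 18 3] head=2 tail=0 count=1
After op 7 (peek()): arr=[8 18 3] head=2 tail=0 count=1
After op 8 (write(11)): arr=[11 18 3] head=2 tail=1 count=2
After op 9 (write(13)): arr=[11 13 3] head=2 tail=2 count=3
After op 10 (write(10)): arr=[11 13 10] head=0 tail=0 count=3

Answer: 10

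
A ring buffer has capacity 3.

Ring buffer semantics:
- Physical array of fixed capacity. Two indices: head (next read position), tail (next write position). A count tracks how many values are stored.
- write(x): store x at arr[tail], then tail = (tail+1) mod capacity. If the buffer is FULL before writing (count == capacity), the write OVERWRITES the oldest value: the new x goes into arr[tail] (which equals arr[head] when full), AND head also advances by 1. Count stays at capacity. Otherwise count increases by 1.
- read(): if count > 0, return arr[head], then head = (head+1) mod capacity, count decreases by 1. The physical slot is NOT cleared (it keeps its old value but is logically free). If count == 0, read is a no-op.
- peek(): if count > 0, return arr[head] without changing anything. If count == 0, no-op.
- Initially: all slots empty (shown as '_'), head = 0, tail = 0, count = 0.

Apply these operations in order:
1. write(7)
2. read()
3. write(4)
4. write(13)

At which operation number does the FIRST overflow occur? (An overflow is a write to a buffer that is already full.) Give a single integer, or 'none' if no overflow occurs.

Answer: none

Derivation:
After op 1 (write(7)): arr=[7 _ _] head=0 tail=1 count=1
After op 2 (read()): arr=[7 _ _] head=1 tail=1 count=0
After op 3 (write(4)): arr=[7 4 _] head=1 tail=2 count=1
After op 4 (write(13)): arr=[7 4 13] head=1 tail=0 count=2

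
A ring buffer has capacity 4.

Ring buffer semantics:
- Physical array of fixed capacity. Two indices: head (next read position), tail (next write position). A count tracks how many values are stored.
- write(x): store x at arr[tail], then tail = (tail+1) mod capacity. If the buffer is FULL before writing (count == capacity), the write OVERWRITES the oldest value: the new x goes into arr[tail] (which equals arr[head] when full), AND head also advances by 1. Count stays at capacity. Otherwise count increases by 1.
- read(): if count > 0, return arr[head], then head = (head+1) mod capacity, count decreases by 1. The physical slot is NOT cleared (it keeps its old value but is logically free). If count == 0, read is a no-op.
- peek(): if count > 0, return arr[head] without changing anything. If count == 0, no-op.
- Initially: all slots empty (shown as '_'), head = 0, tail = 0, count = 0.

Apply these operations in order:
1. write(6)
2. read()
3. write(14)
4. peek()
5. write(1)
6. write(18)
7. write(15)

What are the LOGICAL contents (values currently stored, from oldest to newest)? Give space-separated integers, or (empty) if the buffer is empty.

Answer: 14 1 18 15

Derivation:
After op 1 (write(6)): arr=[6 _ _ _] head=0 tail=1 count=1
After op 2 (read()): arr=[6 _ _ _] head=1 tail=1 count=0
After op 3 (write(14)): arr=[6 14 _ _] head=1 tail=2 count=1
After op 4 (peek()): arr=[6 14 _ _] head=1 tail=2 count=1
After op 5 (write(1)): arr=[6 14 1 _] head=1 tail=3 count=2
After op 6 (write(18)): arr=[6 14 1 18] head=1 tail=0 count=3
After op 7 (write(15)): arr=[15 14 1 18] head=1 tail=1 count=4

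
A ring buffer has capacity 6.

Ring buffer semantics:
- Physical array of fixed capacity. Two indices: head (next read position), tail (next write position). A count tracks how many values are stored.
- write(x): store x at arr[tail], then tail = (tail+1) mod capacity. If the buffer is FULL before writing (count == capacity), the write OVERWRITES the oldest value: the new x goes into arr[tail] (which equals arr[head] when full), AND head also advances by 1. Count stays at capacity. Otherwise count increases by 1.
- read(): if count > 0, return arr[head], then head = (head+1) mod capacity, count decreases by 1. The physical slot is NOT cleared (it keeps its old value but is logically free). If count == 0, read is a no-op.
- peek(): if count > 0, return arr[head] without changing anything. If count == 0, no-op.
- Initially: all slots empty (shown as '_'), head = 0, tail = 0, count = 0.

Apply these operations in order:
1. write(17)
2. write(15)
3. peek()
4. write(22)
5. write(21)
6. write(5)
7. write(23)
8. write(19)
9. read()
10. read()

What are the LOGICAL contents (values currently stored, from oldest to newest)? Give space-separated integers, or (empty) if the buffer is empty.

After op 1 (write(17)): arr=[17 _ _ _ _ _] head=0 tail=1 count=1
After op 2 (write(15)): arr=[17 15 _ _ _ _] head=0 tail=2 count=2
After op 3 (peek()): arr=[17 15 _ _ _ _] head=0 tail=2 count=2
After op 4 (write(22)): arr=[17 15 22 _ _ _] head=0 tail=3 count=3
After op 5 (write(21)): arr=[17 15 22 21 _ _] head=0 tail=4 count=4
After op 6 (write(5)): arr=[17 15 22 21 5 _] head=0 tail=5 count=5
After op 7 (write(23)): arr=[17 15 22 21 5 23] head=0 tail=0 count=6
After op 8 (write(19)): arr=[19 15 22 21 5 23] head=1 tail=1 count=6
After op 9 (read()): arr=[19 15 22 21 5 23] head=2 tail=1 count=5
After op 10 (read()): arr=[19 15 22 21 5 23] head=3 tail=1 count=4

Answer: 21 5 23 19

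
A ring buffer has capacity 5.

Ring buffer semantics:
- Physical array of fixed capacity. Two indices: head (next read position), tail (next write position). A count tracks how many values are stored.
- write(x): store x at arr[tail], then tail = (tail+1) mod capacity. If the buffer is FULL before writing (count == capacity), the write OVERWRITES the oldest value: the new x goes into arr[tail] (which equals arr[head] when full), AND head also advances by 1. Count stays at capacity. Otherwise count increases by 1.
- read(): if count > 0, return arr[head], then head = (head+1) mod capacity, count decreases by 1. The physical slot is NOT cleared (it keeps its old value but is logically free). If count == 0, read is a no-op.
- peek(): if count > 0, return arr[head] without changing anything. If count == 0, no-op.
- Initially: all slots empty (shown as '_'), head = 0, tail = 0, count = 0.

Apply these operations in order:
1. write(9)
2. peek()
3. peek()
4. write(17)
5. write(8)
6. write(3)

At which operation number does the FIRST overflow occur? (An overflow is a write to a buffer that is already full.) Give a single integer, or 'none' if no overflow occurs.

Answer: none

Derivation:
After op 1 (write(9)): arr=[9 _ _ _ _] head=0 tail=1 count=1
After op 2 (peek()): arr=[9 _ _ _ _] head=0 tail=1 count=1
After op 3 (peek()): arr=[9 _ _ _ _] head=0 tail=1 count=1
After op 4 (write(17)): arr=[9 17 _ _ _] head=0 tail=2 count=2
After op 5 (write(8)): arr=[9 17 8 _ _] head=0 tail=3 count=3
After op 6 (write(3)): arr=[9 17 8 3 _] head=0 tail=4 count=4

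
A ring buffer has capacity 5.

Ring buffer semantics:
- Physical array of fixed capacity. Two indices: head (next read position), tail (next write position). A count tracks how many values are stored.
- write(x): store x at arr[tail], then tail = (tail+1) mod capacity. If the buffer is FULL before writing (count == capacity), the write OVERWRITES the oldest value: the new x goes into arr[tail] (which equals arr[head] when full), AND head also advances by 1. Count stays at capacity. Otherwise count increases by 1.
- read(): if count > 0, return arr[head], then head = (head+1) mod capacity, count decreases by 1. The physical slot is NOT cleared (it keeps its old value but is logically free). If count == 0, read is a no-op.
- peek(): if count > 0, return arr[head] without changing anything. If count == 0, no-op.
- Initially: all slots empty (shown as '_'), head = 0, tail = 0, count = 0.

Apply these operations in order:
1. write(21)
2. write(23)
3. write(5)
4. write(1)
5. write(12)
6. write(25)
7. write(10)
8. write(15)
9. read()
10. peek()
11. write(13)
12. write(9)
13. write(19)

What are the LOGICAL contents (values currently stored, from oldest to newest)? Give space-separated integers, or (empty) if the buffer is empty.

Answer: 10 15 13 9 19

Derivation:
After op 1 (write(21)): arr=[21 _ _ _ _] head=0 tail=1 count=1
After op 2 (write(23)): arr=[21 23 _ _ _] head=0 tail=2 count=2
After op 3 (write(5)): arr=[21 23 5 _ _] head=0 tail=3 count=3
After op 4 (write(1)): arr=[21 23 5 1 _] head=0 tail=4 count=4
After op 5 (write(12)): arr=[21 23 5 1 12] head=0 tail=0 count=5
After op 6 (write(25)): arr=[25 23 5 1 12] head=1 tail=1 count=5
After op 7 (write(10)): arr=[25 10 5 1 12] head=2 tail=2 count=5
After op 8 (write(15)): arr=[25 10 15 1 12] head=3 tail=3 count=5
After op 9 (read()): arr=[25 10 15 1 12] head=4 tail=3 count=4
After op 10 (peek()): arr=[25 10 15 1 12] head=4 tail=3 count=4
After op 11 (write(13)): arr=[25 10 15 13 12] head=4 tail=4 count=5
After op 12 (write(9)): arr=[25 10 15 13 9] head=0 tail=0 count=5
After op 13 (write(19)): arr=[19 10 15 13 9] head=1 tail=1 count=5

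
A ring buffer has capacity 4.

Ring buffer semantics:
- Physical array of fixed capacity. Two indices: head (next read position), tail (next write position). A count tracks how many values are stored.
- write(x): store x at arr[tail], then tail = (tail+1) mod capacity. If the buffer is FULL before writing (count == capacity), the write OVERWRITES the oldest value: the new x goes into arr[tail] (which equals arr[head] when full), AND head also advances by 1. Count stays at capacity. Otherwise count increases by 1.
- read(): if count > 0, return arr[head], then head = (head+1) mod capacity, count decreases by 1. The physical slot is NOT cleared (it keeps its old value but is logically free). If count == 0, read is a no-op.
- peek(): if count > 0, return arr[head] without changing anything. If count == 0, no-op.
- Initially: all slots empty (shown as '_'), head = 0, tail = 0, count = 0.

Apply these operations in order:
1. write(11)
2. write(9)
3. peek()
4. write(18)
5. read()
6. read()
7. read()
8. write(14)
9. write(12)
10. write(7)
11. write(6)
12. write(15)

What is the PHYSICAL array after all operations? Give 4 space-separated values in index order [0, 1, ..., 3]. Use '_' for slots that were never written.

After op 1 (write(11)): arr=[11 _ _ _] head=0 tail=1 count=1
After op 2 (write(9)): arr=[11 9 _ _] head=0 tail=2 count=2
After op 3 (peek()): arr=[11 9 _ _] head=0 tail=2 count=2
After op 4 (write(18)): arr=[11 9 18 _] head=0 tail=3 count=3
After op 5 (read()): arr=[11 9 18 _] head=1 tail=3 count=2
After op 6 (read()): arr=[11 9 18 _] head=2 tail=3 count=1
After op 7 (read()): arr=[11 9 18 _] head=3 tail=3 count=0
After op 8 (write(14)): arr=[11 9 18 14] head=3 tail=0 count=1
After op 9 (write(12)): arr=[12 9 18 14] head=3 tail=1 count=2
After op 10 (write(7)): arr=[12 7 18 14] head=3 tail=2 count=3
After op 11 (write(6)): arr=[12 7 6 14] head=3 tail=3 count=4
After op 12 (write(15)): arr=[12 7 6 15] head=0 tail=0 count=4

Answer: 12 7 6 15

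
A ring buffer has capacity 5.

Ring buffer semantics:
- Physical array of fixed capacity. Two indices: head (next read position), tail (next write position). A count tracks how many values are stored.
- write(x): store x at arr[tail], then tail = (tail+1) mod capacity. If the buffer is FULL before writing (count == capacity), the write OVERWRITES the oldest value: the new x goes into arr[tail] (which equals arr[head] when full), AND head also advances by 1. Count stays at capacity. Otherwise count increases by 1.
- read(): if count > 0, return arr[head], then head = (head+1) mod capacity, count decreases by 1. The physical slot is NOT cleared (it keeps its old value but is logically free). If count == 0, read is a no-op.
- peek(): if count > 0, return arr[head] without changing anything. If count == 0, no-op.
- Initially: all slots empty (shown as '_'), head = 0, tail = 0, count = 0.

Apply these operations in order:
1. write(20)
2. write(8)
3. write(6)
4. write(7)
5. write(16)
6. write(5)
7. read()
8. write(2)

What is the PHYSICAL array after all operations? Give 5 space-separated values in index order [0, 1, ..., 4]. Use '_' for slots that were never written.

Answer: 5 2 6 7 16

Derivation:
After op 1 (write(20)): arr=[20 _ _ _ _] head=0 tail=1 count=1
After op 2 (write(8)): arr=[20 8 _ _ _] head=0 tail=2 count=2
After op 3 (write(6)): arr=[20 8 6 _ _] head=0 tail=3 count=3
After op 4 (write(7)): arr=[20 8 6 7 _] head=0 tail=4 count=4
After op 5 (write(16)): arr=[20 8 6 7 16] head=0 tail=0 count=5
After op 6 (write(5)): arr=[5 8 6 7 16] head=1 tail=1 count=5
After op 7 (read()): arr=[5 8 6 7 16] head=2 tail=1 count=4
After op 8 (write(2)): arr=[5 2 6 7 16] head=2 tail=2 count=5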